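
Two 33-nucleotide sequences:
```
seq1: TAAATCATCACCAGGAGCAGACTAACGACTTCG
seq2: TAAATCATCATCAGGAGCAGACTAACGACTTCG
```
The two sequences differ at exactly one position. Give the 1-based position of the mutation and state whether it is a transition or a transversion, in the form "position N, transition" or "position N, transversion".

Position 11 changes C→T. C is a pyrimidine and T is a pyrimidine, so this is a transition.

position 11, transition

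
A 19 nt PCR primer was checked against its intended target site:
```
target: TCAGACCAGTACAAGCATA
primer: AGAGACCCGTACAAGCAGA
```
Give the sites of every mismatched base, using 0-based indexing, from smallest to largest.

0, 1, 7, 17

Differences at site 0 (T→A), site 1 (C→G), site 7 (A→C), site 17 (T→G).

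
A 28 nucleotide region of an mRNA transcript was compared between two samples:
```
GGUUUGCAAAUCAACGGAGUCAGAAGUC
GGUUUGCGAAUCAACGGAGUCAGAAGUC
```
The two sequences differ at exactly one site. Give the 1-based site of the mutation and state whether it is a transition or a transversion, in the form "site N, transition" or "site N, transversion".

site 8, transition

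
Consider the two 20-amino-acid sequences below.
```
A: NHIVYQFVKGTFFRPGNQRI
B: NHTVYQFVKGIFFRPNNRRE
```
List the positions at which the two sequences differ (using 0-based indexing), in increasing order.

Scanning 0-based: 2: I/T; 10: T/I; 15: G/N; 17: Q/R; 19: I/E.

2, 10, 15, 17, 19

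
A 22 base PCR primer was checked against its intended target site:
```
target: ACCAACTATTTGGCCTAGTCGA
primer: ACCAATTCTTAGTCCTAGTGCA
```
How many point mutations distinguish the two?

Mismatches (1-based): site 6: C→T; site 8: A→C; site 11: T→A; site 13: G→T; site 20: C→G; site 21: G→C.

6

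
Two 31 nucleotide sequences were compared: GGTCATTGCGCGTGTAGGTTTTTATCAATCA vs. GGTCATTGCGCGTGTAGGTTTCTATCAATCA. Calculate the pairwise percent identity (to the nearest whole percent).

1 position differs (22), so 30 of 31 match: 30/31 = 96.77%.

97%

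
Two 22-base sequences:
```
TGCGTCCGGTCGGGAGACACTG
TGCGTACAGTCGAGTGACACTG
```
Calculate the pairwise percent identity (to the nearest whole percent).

82%

4 positions differ (6, 8, 13, 15), so 18 of 22 match: 18/22 = 81.82%.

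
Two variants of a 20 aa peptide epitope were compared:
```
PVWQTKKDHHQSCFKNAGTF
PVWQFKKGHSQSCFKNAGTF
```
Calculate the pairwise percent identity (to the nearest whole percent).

85%

Mismatches at positions 5, 8, 10 (1-based): 3 of 20.
Identical positions: 17/20 = 85% → 85%.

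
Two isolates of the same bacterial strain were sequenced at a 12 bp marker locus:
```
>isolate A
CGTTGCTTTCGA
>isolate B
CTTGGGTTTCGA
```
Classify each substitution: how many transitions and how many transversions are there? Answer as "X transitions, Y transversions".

0 transitions, 3 transversions

Transitions (purine↔purine or pyrimidine↔pyrimidine): none.
Transversions (purine↔pyrimidine): 2 G→T, 4 T→G, 6 C→G.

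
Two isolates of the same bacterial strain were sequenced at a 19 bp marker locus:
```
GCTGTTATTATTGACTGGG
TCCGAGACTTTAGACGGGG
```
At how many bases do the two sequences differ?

Comparing position by position, 8 bases differ: 1 (G/T), 3 (T/C), 5 (T/A), 6 (T/G), 8 (T/C), 10 (A/T), 12 (T/A), 16 (T/G).

8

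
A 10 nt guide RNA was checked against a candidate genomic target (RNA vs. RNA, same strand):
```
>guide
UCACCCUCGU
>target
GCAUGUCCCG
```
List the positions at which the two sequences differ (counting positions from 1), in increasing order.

1, 4, 5, 6, 7, 9, 10

Differences at position 1 (U→G), position 4 (C→U), position 5 (C→G), position 6 (C→U), position 7 (U→C), position 9 (G→C), position 10 (U→G).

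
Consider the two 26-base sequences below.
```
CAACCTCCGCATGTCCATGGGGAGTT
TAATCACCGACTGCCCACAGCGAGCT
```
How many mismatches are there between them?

Comparing position by position, 10 bases differ: 1 (C/T), 4 (C/T), 6 (T/A), 10 (C/A), 11 (A/C), 14 (T/C), 18 (T/C), 19 (G/A), 21 (G/C), 25 (T/C).

10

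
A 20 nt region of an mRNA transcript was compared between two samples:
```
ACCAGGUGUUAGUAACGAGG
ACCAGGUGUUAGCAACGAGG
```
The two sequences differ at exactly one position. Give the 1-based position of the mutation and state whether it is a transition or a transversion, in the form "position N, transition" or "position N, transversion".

position 13, transition

The sequences differ only at position 13: U→C (pyrimidine→pyrimidine), a transition.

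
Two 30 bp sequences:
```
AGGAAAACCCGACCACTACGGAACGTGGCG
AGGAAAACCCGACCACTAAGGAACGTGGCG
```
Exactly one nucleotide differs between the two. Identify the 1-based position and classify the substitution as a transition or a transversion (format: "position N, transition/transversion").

position 19, transversion

The sequences differ only at position 19: C→A (pyrimidine→purine), a transversion.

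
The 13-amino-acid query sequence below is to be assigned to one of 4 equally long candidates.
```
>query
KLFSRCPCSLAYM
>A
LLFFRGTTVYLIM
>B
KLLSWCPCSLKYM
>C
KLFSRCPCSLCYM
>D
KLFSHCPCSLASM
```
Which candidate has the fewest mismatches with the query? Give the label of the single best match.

C

A differs at 9 residues; B differs at 3 residues; C differs at 1 residue; D differs at 2 residues. The closest is C.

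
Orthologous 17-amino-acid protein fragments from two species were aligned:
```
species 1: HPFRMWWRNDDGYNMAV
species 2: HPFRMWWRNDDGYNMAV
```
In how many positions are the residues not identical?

0

No positions differ; the sequences are identical.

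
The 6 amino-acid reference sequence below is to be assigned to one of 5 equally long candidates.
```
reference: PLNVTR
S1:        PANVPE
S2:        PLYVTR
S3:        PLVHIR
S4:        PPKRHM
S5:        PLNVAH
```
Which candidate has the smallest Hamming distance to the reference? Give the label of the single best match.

S2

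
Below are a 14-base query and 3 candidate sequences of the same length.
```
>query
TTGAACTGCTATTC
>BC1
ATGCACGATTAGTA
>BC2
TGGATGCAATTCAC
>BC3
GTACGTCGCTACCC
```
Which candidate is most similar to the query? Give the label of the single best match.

Hamming distances to query — BC1: 7; BC2: 9; BC3: 8.
Smallest is BC1 with 7 mismatches.

BC1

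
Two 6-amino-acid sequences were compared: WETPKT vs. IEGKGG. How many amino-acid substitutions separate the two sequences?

The sequences differ at residues 1, 3, 4, 5, 6 (1-based) — 5 in total.

5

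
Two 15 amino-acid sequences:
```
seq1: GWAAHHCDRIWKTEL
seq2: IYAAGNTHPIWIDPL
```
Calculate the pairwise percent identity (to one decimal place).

10 positions differ (1, 2, 5, 6, 7, 8, 9, 12, 13, 14), so 5 of 15 match: 5/15 = 33.33%.

33.3%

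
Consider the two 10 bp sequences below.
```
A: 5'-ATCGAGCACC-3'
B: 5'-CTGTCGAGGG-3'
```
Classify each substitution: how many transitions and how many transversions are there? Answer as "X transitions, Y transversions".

1 transition, 7 transversions

Transitions (purine↔purine or pyrimidine↔pyrimidine): 8 A→G.
Transversions (purine↔pyrimidine): 1 A→C, 3 C→G, 4 G→T, 5 A→C, 7 C→A, 9 C→G, 10 C→G.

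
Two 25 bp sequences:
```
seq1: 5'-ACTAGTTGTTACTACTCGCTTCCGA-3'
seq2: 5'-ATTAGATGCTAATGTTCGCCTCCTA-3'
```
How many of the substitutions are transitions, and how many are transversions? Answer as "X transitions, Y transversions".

5 transitions, 3 transversions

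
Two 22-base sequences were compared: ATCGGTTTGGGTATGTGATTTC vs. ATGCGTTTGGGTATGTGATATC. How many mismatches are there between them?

Mismatches (1-based): base 3: C→G; base 4: G→C; base 20: T→A.

3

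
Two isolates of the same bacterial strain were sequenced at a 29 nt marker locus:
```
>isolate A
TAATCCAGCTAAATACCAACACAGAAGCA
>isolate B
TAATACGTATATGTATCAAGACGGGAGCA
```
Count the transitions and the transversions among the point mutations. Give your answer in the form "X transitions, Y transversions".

5 transitions, 5 transversions

Mismatches (1-based):
site 5: C→A (pyrimidine→purine, transversion)
site 7: A→G (purine→purine, transition)
site 8: G→T (purine→pyrimidine, transversion)
site 9: C→A (pyrimidine→purine, transversion)
site 12: A→T (purine→pyrimidine, transversion)
site 13: A→G (purine→purine, transition)
site 16: C→T (pyrimidine→pyrimidine, transition)
site 20: C→G (pyrimidine→purine, transversion)
site 23: A→G (purine→purine, transition)
site 25: A→G (purine→purine, transition)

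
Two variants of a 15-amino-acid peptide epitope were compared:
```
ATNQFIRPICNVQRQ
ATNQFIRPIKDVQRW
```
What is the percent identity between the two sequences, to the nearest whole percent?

Mismatches at positions 10, 11, 15 (1-based): 3 of 15.
Identical positions: 12/15 = 80% → 80%.

80%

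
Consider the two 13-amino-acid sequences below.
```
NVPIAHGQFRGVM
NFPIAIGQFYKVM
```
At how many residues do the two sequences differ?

Mismatches (1-based): residue 2: V→F; residue 6: H→I; residue 10: R→Y; residue 11: G→K.

4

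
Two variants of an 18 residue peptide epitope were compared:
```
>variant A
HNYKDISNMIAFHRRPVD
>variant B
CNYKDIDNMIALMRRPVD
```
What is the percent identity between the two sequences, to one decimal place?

77.8%

4 positions differ (1, 7, 12, 13), so 14 of 18 match: 14/18 = 77.78%.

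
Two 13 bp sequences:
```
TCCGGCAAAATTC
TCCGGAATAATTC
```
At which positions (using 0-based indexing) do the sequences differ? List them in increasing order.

Scanning 0-based: 5: C/A; 7: A/T.

5, 7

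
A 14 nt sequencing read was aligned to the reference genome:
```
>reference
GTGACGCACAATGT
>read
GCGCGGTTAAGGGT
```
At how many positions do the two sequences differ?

8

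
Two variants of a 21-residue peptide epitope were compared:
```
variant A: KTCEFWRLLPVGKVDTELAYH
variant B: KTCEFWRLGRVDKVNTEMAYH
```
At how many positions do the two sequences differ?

5

The sequences differ at positions 9, 10, 12, 15, 18 (1-based) — 5 in total.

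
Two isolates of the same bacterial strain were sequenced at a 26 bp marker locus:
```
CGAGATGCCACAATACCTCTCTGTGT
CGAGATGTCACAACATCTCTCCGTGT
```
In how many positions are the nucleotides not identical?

The sequences differ at positions 8, 14, 16, 22 (1-based) — 4 in total.

4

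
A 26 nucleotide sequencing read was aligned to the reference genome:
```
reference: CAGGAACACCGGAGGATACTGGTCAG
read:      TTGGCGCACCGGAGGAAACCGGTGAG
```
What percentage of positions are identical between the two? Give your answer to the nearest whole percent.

73%

Mismatches at positions 1, 2, 5, 6, 17, 20, 24 (1-based): 7 of 26.
Identical positions: 19/26 = 73.08% → 73%.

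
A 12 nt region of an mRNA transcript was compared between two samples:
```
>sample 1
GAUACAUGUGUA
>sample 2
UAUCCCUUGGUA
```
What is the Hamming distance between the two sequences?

Mismatches (1-based): position 1: G→U; position 4: A→C; position 6: A→C; position 8: G→U; position 9: U→G.

5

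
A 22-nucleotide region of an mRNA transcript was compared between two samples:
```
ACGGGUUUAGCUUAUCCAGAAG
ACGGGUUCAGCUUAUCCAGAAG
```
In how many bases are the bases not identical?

1

Comparing position by position, 1 base differs: 8 (U/C).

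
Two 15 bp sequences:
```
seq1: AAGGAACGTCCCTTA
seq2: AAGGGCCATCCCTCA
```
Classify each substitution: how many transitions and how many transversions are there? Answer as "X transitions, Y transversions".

3 transitions, 1 transversion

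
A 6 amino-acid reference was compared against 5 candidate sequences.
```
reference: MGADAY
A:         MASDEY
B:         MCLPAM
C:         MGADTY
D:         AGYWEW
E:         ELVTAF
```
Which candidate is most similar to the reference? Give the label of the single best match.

C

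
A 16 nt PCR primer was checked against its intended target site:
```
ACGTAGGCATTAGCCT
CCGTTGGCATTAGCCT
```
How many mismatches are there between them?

2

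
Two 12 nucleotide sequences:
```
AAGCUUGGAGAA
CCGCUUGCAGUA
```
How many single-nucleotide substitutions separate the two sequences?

4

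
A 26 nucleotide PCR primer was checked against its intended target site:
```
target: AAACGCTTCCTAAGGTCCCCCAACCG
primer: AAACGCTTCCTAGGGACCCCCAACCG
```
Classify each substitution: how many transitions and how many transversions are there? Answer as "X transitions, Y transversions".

1 transition, 1 transversion

Transitions (purine↔purine or pyrimidine↔pyrimidine): 13 A→G.
Transversions (purine↔pyrimidine): 16 T→A.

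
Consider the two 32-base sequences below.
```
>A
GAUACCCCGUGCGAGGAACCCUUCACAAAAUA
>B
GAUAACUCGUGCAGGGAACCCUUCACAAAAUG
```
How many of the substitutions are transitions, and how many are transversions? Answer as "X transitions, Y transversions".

Mismatches (1-based):
position 5: C→A (pyrimidine→purine, transversion)
position 7: C→U (pyrimidine→pyrimidine, transition)
position 13: G→A (purine→purine, transition)
position 14: A→G (purine→purine, transition)
position 32: A→G (purine→purine, transition)

4 transitions, 1 transversion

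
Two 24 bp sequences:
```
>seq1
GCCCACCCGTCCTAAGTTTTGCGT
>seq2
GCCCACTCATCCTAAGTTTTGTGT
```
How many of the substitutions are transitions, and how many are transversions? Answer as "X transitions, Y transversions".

Transitions (purine↔purine or pyrimidine↔pyrimidine): 7 C→T, 9 G→A, 22 C→T.
Transversions (purine↔pyrimidine): none.

3 transitions, 0 transversions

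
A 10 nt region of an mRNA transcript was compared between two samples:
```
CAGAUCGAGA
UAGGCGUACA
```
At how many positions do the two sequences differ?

6

The sequences differ at positions 1, 4, 5, 6, 7, 9 (1-based) — 6 in total.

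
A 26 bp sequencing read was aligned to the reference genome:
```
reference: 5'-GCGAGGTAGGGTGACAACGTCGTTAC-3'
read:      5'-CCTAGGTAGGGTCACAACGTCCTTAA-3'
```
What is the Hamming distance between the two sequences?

Comparing position by position, 5 bases differ: 1 (G/C), 3 (G/T), 13 (G/C), 22 (G/C), 26 (C/A).

5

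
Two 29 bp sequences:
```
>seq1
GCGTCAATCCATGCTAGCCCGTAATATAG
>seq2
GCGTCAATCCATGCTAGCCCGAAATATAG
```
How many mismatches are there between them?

1

Comparing position by position, 1 position differs: 22 (T/A).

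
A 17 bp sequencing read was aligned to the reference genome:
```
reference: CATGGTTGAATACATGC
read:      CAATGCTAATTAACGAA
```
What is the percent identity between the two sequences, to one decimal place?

41.2%

Mismatches at positions 3, 4, 6, 8, 10, 13, 14, 15, 16, 17 (1-based): 10 of 17.
Identical positions: 7/17 = 41.18% → 41.2%.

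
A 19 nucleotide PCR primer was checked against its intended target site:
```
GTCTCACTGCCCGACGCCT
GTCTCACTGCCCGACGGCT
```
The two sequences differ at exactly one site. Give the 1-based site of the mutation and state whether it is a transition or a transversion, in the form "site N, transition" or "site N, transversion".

site 17, transversion

Site 17 changes C→G. C is a pyrimidine and G is a purine, so this is a transversion.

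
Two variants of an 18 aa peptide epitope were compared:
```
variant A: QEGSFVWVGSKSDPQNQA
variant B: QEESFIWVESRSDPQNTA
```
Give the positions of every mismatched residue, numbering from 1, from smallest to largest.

Scanning 1-based: 3: G/E; 6: V/I; 9: G/E; 11: K/R; 17: Q/T.

3, 6, 9, 11, 17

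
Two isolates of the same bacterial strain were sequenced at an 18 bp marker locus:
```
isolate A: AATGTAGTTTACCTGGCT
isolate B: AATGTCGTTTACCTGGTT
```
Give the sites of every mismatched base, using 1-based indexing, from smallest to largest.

Differences at site 6 (A→C), site 17 (C→T).

6, 17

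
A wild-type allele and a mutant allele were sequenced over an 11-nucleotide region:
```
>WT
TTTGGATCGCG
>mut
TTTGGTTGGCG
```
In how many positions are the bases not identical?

Mismatches (1-based): position 6: A→T; position 8: C→G.

2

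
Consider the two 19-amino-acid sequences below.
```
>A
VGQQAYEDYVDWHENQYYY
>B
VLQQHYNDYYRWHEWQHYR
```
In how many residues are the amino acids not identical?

8

The sequences differ at residues 2, 5, 7, 10, 11, 15, 17, 19 (1-based) — 8 in total.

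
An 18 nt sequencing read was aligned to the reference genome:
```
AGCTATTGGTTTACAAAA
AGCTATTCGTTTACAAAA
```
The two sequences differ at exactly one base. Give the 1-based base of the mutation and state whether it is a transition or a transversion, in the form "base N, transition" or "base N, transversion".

Base 8 changes G→C. G is a purine and C is a pyrimidine, so this is a transversion.

base 8, transversion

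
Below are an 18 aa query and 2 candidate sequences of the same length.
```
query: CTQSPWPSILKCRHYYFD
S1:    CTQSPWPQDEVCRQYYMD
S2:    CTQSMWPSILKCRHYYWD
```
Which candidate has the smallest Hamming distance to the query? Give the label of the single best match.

Hamming distances to query — S1: 6; S2: 2.
Smallest is S2 with 2 mismatches.

S2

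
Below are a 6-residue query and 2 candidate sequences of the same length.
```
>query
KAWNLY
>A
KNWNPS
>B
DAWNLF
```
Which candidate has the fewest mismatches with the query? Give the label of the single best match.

Hamming distances to query — A: 3; B: 2.
Smallest is B with 2 mismatches.

B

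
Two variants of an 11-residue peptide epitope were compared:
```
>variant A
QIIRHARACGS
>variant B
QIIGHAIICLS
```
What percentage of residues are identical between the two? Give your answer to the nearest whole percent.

64%

Mismatches at positions 4, 7, 8, 10 (1-based): 4 of 11.
Identical positions: 7/11 = 63.64% → 64%.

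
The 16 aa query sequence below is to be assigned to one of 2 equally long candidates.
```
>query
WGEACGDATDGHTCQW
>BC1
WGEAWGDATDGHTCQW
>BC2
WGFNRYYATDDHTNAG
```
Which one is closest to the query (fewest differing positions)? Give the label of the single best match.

BC1

Hamming distances to query — BC1: 1; BC2: 9.
Smallest is BC1 with 1 mismatch.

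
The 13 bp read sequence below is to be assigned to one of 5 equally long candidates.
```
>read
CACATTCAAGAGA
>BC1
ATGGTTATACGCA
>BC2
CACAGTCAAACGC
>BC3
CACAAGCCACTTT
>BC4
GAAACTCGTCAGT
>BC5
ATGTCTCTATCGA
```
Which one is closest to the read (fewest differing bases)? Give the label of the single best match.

BC2

Hamming distances to read — BC1: 9; BC2: 4; BC3: 7; BC4: 7; BC5: 8.
Smallest is BC2 with 4 mismatches.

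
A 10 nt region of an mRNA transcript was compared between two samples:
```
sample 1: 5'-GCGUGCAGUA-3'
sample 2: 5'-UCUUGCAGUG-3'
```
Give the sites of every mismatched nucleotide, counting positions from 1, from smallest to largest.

1, 3, 10

Scanning 1-based: 1: G/U; 3: G/U; 10: A/G.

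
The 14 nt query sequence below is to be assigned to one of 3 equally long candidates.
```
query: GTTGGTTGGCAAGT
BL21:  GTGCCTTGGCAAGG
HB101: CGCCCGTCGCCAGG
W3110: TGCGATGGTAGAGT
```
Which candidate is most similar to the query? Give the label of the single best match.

BL21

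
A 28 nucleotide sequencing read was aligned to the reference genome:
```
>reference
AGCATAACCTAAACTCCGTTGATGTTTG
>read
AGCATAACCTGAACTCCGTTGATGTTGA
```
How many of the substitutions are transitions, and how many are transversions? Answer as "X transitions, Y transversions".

Mismatches (1-based):
base 11: A→G (purine→purine, transition)
base 27: T→G (pyrimidine→purine, transversion)
base 28: G→A (purine→purine, transition)

2 transitions, 1 transversion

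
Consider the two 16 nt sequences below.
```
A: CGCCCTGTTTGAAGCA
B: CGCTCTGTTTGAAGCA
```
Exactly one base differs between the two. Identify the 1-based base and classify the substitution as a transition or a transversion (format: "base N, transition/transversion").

The sequences differ only at base 4: C→T (pyrimidine→pyrimidine), a transition.

base 4, transition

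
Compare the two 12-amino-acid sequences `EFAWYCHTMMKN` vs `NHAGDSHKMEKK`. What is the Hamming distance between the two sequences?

8

Comparing position by position, 8 positions differ: 1 (E/N), 2 (F/H), 4 (W/G), 5 (Y/D), 6 (C/S), 8 (T/K), 10 (M/E), 12 (N/K).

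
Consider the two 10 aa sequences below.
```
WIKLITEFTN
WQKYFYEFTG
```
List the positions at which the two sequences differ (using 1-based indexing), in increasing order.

2, 4, 5, 6, 10

Scanning 1-based: 2: I/Q; 4: L/Y; 5: I/F; 6: T/Y; 10: N/G.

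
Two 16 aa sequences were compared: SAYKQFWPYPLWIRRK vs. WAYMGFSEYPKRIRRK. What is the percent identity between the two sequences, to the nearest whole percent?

Mismatches at positions 1, 4, 5, 7, 8, 11, 12 (1-based): 7 of 16.
Identical positions: 9/16 = 56.25% → 56%.

56%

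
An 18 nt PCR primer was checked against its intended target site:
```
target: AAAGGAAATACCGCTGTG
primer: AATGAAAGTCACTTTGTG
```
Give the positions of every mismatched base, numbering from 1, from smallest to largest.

Scanning 1-based: 3: A/T; 5: G/A; 8: A/G; 10: A/C; 11: C/A; 13: G/T; 14: C/T.

3, 5, 8, 10, 11, 13, 14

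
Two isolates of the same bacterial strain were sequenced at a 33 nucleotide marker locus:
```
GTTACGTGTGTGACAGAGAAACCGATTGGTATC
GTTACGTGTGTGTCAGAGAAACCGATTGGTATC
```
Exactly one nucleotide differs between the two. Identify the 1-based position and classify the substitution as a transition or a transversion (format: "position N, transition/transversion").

position 13, transversion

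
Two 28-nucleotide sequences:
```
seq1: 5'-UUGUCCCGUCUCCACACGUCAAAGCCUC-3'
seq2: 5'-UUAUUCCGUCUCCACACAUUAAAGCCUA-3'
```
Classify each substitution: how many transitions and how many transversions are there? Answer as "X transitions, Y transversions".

4 transitions, 1 transversion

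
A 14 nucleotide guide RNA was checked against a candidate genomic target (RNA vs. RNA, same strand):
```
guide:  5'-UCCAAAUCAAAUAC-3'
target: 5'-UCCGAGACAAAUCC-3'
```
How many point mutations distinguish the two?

The sequences differ at sites 4, 6, 7, 13 (1-based) — 4 in total.

4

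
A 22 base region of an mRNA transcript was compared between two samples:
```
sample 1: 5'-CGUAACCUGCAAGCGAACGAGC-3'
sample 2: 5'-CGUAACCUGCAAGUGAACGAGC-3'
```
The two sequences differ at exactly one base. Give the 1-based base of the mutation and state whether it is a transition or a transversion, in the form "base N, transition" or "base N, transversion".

base 14, transition

Base 14 changes C→U. C is a pyrimidine and U is a pyrimidine, so this is a transition.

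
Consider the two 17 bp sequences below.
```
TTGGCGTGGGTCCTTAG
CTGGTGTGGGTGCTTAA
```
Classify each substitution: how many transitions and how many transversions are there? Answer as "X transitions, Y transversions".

3 transitions, 1 transversion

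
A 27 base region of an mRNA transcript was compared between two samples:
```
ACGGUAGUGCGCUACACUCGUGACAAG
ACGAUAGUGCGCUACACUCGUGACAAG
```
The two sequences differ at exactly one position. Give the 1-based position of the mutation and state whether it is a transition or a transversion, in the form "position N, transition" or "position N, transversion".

Position 4 changes G→A. G is a purine and A is a purine, so this is a transition.

position 4, transition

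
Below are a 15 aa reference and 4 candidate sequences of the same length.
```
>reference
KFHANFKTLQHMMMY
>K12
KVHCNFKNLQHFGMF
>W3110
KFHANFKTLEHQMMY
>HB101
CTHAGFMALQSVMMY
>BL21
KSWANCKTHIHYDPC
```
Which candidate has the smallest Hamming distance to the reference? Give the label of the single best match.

W3110

K12 differs at 6 positions; W3110 differs at 2 positions; HB101 differs at 7 positions; BL21 differs at 9 positions. The closest is W3110.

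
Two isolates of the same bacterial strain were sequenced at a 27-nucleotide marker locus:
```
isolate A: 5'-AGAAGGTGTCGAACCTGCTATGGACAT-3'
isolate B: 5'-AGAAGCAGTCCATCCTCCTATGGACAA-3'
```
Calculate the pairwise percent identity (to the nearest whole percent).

78%

6 positions differ (6, 7, 11, 13, 17, 27), so 21 of 27 match: 21/27 = 77.78%.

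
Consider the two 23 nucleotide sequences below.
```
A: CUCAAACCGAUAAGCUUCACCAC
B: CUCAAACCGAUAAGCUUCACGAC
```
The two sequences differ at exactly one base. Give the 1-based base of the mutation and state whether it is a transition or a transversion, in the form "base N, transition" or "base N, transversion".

base 21, transversion

The sequences differ only at base 21: C→G (pyrimidine→purine), a transversion.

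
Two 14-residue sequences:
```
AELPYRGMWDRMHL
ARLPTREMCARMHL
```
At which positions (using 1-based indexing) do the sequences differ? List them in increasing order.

Scanning 1-based: 2: E/R; 5: Y/T; 7: G/E; 9: W/C; 10: D/A.

2, 5, 7, 9, 10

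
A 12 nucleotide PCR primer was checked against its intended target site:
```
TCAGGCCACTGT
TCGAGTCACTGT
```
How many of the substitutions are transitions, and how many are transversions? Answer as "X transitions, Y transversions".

3 transitions, 0 transversions

Transitions (purine↔purine or pyrimidine↔pyrimidine): 3 A→G, 4 G→A, 6 C→T.
Transversions (purine↔pyrimidine): none.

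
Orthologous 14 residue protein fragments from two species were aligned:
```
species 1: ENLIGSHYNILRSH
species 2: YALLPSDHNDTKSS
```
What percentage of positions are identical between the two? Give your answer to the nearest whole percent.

29%

Mismatches at positions 1, 2, 4, 5, 7, 8, 10, 11, 12, 14 (1-based): 10 of 14.
Identical positions: 4/14 = 28.57% → 29%.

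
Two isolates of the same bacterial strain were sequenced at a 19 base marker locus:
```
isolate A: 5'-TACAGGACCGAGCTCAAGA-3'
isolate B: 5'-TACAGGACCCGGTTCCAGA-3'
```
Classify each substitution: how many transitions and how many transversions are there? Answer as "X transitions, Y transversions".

2 transitions, 2 transversions

Mismatches (1-based):
position 10: G→C (purine→pyrimidine, transversion)
position 11: A→G (purine→purine, transition)
position 13: C→T (pyrimidine→pyrimidine, transition)
position 16: A→C (purine→pyrimidine, transversion)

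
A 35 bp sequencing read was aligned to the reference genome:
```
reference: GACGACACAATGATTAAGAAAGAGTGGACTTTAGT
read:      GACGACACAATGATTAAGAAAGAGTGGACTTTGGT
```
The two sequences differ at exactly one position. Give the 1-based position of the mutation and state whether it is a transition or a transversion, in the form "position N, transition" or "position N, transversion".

position 33, transition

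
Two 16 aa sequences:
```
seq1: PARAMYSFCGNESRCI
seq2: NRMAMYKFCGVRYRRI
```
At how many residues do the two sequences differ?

8

Comparing position by position, 8 residues differ: 1 (P/N), 2 (A/R), 3 (R/M), 7 (S/K), 11 (N/V), 12 (E/R), 13 (S/Y), 15 (C/R).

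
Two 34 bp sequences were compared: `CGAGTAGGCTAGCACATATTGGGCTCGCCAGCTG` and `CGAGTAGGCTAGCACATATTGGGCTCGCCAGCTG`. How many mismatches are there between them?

0

No positions differ; the sequences are identical.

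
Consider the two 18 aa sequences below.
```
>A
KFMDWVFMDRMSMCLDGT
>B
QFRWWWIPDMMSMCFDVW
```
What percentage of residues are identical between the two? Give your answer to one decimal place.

44.4%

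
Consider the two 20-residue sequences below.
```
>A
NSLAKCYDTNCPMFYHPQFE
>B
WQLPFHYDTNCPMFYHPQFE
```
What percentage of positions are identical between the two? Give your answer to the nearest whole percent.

75%

5 positions differ (1, 2, 4, 5, 6), so 15 of 20 match: 15/20 = 75%.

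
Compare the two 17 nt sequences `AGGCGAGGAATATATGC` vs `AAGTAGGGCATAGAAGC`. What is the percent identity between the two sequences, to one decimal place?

58.8%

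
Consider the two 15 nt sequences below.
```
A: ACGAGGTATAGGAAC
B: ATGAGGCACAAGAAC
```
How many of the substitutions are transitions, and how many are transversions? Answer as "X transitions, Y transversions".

4 transitions, 0 transversions

Mismatches (1-based):
base 2: C→T (pyrimidine→pyrimidine, transition)
base 7: T→C (pyrimidine→pyrimidine, transition)
base 9: T→C (pyrimidine→pyrimidine, transition)
base 11: G→A (purine→purine, transition)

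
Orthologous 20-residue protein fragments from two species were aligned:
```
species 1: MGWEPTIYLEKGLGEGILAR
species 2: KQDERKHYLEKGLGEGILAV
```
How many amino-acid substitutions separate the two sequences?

The sequences differ at positions 1, 2, 3, 5, 6, 7, 20 (1-based) — 7 in total.

7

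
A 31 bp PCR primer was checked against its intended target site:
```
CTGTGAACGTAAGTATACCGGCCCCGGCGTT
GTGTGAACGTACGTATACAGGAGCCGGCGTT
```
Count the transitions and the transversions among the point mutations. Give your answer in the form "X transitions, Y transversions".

Mismatches (1-based):
position 1: C→G (pyrimidine→purine, transversion)
position 12: A→C (purine→pyrimidine, transversion)
position 19: C→A (pyrimidine→purine, transversion)
position 22: C→A (pyrimidine→purine, transversion)
position 23: C→G (pyrimidine→purine, transversion)

0 transitions, 5 transversions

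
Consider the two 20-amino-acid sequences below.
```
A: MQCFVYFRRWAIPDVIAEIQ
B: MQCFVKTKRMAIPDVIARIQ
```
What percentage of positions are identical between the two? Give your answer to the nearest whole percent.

75%

Mismatches at positions 6, 7, 8, 10, 18 (1-based): 5 of 20.
Identical positions: 15/20 = 75% → 75%.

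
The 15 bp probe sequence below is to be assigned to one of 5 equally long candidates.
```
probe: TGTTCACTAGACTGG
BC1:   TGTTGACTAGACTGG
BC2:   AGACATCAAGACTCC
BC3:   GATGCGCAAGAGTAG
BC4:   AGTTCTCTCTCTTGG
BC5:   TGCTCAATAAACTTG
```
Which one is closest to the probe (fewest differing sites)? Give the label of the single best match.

BC1 differs at 1 site; BC2 differs at 8 sites; BC3 differs at 7 sites; BC4 differs at 6 sites; BC5 differs at 4 sites. The closest is BC1.

BC1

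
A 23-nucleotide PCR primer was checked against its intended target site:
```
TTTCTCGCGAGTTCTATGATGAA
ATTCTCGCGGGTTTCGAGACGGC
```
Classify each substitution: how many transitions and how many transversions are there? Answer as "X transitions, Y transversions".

6 transitions, 3 transversions

Transitions (purine↔purine or pyrimidine↔pyrimidine): 10 A→G, 14 C→T, 15 T→C, 16 A→G, 20 T→C, 22 A→G.
Transversions (purine↔pyrimidine): 1 T→A, 17 T→A, 23 A→C.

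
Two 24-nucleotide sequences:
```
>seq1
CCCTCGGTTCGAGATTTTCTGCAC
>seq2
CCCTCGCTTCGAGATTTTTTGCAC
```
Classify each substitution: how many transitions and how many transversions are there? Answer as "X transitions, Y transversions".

1 transition, 1 transversion

Mismatches (1-based):
base 7: G→C (purine→pyrimidine, transversion)
base 19: C→T (pyrimidine→pyrimidine, transition)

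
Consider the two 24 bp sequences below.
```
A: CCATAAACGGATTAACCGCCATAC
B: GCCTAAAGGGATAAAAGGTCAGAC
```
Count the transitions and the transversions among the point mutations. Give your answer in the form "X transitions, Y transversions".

1 transition, 7 transversions

Transitions (purine↔purine or pyrimidine↔pyrimidine): 19 C→T.
Transversions (purine↔pyrimidine): 1 C→G, 3 A→C, 8 C→G, 13 T→A, 16 C→A, 17 C→G, 22 T→G.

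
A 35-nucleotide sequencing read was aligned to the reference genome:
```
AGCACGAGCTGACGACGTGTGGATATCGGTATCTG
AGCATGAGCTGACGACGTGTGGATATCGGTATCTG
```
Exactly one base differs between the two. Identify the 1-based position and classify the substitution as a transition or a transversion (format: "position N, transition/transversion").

The sequences differ only at position 5: C→T (pyrimidine→pyrimidine), a transition.

position 5, transition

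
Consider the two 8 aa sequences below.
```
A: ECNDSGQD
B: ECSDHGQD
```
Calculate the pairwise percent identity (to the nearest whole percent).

75%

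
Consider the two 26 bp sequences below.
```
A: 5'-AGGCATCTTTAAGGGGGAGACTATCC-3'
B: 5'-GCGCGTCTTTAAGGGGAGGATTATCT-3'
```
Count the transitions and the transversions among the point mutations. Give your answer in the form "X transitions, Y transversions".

Transitions (purine↔purine or pyrimidine↔pyrimidine): 1 A→G, 5 A→G, 17 G→A, 18 A→G, 21 C→T, 26 C→T.
Transversions (purine↔pyrimidine): 2 G→C.

6 transitions, 1 transversion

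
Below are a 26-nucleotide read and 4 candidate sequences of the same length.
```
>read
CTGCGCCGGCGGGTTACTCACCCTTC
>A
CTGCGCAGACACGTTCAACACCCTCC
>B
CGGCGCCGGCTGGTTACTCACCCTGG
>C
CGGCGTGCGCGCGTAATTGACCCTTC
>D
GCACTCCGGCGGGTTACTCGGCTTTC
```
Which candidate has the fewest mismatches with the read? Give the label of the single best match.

B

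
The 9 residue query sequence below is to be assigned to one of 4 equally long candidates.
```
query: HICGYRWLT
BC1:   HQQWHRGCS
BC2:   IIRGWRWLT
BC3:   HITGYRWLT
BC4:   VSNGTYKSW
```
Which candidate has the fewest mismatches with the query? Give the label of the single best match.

BC3

Hamming distances to query — BC1: 7; BC2: 3; BC3: 1; BC4: 8.
Smallest is BC3 with 1 mismatch.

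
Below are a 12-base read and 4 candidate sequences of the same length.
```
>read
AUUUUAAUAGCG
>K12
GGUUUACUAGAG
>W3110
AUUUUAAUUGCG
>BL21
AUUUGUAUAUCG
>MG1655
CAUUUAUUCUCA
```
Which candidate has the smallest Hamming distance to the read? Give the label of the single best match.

W3110

K12 differs at 4 positions; W3110 differs at 1 position; BL21 differs at 3 positions; MG1655 differs at 6 positions. The closest is W3110.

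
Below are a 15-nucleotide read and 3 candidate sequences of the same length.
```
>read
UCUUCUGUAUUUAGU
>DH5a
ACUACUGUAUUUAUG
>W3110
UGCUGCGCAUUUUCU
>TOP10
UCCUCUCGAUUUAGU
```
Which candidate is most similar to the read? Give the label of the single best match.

Hamming distances to read — DH5a: 4; W3110: 7; TOP10: 3.
Smallest is TOP10 with 3 mismatches.

TOP10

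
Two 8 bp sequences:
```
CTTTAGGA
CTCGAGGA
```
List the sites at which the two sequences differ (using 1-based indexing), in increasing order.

Scanning 1-based: 3: T/C; 4: T/G.

3, 4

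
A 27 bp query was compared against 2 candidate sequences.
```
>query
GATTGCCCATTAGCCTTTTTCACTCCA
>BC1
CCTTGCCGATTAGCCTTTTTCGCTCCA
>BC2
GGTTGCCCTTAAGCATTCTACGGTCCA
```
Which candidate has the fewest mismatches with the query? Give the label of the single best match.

BC1

BC1 differs at 4 positions; BC2 differs at 8 positions. The closest is BC1.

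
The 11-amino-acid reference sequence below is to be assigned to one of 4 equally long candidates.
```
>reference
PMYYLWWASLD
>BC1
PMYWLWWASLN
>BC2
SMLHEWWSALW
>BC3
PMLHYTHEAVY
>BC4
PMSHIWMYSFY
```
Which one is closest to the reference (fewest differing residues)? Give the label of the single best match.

BC1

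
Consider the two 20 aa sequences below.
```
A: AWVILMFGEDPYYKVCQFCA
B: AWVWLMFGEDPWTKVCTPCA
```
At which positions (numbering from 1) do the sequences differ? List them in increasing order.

4, 12, 13, 17, 18

Scanning 1-based: 4: I/W; 12: Y/W; 13: Y/T; 17: Q/T; 18: F/P.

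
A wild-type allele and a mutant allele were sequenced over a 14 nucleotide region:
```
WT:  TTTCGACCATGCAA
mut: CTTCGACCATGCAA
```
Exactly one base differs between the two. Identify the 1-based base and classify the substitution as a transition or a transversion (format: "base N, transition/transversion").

base 1, transition

The sequences differ only at base 1: T→C (pyrimidine→pyrimidine), a transition.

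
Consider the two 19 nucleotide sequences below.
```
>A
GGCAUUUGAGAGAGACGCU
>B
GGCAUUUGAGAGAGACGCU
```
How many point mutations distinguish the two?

0

No positions differ; the sequences are identical.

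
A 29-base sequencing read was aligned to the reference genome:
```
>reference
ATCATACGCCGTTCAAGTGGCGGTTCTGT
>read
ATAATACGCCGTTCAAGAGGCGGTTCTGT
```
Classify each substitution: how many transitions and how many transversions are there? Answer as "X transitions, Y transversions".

Transitions (purine↔purine or pyrimidine↔pyrimidine): none.
Transversions (purine↔pyrimidine): 3 C→A, 18 T→A.

0 transitions, 2 transversions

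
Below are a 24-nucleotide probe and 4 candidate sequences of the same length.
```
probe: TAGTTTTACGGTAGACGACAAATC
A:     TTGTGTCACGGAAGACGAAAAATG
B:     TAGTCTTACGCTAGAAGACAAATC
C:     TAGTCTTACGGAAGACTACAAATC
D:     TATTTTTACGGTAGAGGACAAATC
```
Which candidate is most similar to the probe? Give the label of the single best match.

D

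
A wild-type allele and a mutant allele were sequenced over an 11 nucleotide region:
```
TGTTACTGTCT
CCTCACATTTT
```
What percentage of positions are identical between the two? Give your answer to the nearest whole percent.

Mismatches at positions 1, 2, 4, 7, 8, 10 (1-based): 6 of 11.
Identical positions: 5/11 = 45.45% → 45%.

45%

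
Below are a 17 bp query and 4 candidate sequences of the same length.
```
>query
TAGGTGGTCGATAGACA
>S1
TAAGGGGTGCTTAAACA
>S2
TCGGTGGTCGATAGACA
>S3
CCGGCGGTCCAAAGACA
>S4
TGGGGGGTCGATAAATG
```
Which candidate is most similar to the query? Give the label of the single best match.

S2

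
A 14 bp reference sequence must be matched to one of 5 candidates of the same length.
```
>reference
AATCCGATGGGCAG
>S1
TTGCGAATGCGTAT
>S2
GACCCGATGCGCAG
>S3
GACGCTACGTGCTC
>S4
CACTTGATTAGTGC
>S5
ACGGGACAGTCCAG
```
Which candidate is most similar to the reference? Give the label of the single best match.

S2

S1 differs at 8 positions; S2 differs at 3 positions; S3 differs at 8 positions; S4 differs at 9 positions; S5 differs at 9 positions. The closest is S2.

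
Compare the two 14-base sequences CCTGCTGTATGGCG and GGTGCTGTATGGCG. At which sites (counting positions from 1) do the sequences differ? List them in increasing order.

Scanning 1-based: 1: C/G; 2: C/G.

1, 2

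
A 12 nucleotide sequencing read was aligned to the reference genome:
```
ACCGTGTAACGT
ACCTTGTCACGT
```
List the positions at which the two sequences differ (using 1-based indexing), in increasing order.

4, 8

Scanning 1-based: 4: G/T; 8: A/C.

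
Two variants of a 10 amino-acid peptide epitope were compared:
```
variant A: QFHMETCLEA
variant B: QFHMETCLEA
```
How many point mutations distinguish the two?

0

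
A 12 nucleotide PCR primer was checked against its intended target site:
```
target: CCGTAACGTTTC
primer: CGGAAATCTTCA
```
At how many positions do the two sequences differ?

6

The sequences differ at positions 2, 4, 7, 8, 11, 12 (1-based) — 6 in total.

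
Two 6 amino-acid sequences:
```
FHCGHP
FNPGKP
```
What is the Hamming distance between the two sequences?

3

Comparing position by position, 3 positions differ: 2 (H/N), 3 (C/P), 5 (H/K).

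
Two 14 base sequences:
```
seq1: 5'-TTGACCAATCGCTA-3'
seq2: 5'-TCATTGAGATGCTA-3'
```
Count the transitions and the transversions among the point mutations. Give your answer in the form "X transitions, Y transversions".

5 transitions, 3 transversions

Transitions (purine↔purine or pyrimidine↔pyrimidine): 2 T→C, 3 G→A, 5 C→T, 8 A→G, 10 C→T.
Transversions (purine↔pyrimidine): 4 A→T, 6 C→G, 9 T→A.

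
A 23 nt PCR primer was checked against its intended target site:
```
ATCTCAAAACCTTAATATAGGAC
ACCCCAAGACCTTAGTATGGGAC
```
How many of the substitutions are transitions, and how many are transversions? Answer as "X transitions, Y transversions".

Mismatches (1-based):
site 2: T→C (pyrimidine→pyrimidine, transition)
site 4: T→C (pyrimidine→pyrimidine, transition)
site 8: A→G (purine→purine, transition)
site 15: A→G (purine→purine, transition)
site 19: A→G (purine→purine, transition)

5 transitions, 0 transversions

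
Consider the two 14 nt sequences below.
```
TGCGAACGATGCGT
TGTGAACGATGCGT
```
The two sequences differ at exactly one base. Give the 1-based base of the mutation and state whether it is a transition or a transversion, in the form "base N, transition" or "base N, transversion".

Base 3 changes C→T. C is a pyrimidine and T is a pyrimidine, so this is a transition.

base 3, transition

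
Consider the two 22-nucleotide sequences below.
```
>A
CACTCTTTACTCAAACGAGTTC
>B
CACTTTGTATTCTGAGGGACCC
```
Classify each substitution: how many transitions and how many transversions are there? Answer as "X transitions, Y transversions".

7 transitions, 3 transversions

Mismatches (1-based):
base 5: C→T (pyrimidine→pyrimidine, transition)
base 7: T→G (pyrimidine→purine, transversion)
base 10: C→T (pyrimidine→pyrimidine, transition)
base 13: A→T (purine→pyrimidine, transversion)
base 14: A→G (purine→purine, transition)
base 16: C→G (pyrimidine→purine, transversion)
base 18: A→G (purine→purine, transition)
base 19: G→A (purine→purine, transition)
base 20: T→C (pyrimidine→pyrimidine, transition)
base 21: T→C (pyrimidine→pyrimidine, transition)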